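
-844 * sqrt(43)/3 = -1844.83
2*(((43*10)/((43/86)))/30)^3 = 1272112/27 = 47115.26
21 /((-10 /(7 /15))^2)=343 /7500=0.05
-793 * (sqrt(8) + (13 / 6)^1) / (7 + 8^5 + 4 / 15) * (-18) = 2.18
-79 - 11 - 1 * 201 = -291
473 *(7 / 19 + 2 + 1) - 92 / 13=391788 / 247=1586.19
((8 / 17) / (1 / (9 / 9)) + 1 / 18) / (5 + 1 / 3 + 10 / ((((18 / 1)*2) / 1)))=161 / 1717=0.09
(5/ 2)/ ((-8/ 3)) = -15/ 16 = -0.94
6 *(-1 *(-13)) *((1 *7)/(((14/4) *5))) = 156/5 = 31.20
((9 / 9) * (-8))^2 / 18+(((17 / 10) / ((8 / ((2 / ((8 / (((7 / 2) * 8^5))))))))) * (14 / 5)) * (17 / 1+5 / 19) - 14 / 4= 2518032859 / 8550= 294506.77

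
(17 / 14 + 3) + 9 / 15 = 337 / 70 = 4.81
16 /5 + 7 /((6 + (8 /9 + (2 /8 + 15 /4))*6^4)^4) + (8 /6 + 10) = 16793536001403173 /1155518532206640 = 14.53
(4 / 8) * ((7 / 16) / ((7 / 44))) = 1.38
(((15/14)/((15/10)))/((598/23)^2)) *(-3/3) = -5/4732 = -0.00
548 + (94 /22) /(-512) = 3086289 /5632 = 547.99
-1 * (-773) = 773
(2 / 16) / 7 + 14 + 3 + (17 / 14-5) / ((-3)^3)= 25943 / 1512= 17.16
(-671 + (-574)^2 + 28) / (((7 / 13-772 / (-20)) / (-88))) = -78371865 / 106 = -739357.22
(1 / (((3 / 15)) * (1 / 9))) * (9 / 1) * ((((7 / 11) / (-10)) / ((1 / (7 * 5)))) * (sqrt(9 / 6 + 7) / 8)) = -19845 * sqrt(34) / 352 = -328.74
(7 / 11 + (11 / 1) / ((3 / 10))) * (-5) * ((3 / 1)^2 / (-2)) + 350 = 26165 / 22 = 1189.32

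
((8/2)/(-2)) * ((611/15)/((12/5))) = -611/18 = -33.94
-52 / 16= -13 / 4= -3.25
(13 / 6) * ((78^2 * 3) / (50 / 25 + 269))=39546 / 271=145.93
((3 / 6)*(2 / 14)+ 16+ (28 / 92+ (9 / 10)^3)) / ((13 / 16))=21.05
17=17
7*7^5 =117649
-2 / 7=-0.29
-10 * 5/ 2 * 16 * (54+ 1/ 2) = -21800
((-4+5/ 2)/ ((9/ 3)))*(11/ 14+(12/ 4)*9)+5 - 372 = -10665/ 28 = -380.89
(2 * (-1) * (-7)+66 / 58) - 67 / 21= 7276 / 609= 11.95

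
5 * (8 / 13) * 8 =320 / 13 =24.62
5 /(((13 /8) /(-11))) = -440 /13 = -33.85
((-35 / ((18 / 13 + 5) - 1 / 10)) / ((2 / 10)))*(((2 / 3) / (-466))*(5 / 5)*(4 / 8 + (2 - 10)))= -0.30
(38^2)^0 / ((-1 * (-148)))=1 / 148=0.01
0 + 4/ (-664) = -1/ 166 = -0.01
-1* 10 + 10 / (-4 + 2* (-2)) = -45 / 4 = -11.25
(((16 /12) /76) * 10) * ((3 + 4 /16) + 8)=75 /38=1.97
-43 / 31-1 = -74 / 31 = -2.39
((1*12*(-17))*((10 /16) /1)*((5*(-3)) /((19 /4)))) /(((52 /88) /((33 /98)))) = 2776950 /12103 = 229.44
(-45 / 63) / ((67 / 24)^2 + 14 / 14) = -576 / 7091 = -0.08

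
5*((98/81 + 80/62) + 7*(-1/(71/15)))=910415/178281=5.11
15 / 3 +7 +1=13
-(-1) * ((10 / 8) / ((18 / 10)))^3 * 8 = 15625 / 5832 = 2.68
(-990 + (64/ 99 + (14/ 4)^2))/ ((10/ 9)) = -386933/ 440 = -879.39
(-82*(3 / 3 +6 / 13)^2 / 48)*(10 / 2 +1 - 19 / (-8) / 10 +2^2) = -310821 / 8320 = -37.36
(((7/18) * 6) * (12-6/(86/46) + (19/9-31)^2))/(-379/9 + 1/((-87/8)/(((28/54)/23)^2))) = -2838964560894/60753050735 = -46.73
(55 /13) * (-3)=-165 /13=-12.69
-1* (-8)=8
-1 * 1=-1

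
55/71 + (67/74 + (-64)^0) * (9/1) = 94169/5254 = 17.92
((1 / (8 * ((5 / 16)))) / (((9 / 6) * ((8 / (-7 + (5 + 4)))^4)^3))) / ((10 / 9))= 3 / 209715200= 0.00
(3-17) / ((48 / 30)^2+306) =-25 / 551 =-0.05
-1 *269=-269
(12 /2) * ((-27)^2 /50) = 2187 /25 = 87.48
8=8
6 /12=1 /2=0.50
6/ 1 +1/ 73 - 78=-71.99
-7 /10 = -0.70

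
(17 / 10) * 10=17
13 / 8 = 1.62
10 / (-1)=-10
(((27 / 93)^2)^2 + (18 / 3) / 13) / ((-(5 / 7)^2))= -275694531 / 300144325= -0.92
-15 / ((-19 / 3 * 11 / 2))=90 / 209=0.43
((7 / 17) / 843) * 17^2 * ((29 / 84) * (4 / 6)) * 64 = 15776 / 7587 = 2.08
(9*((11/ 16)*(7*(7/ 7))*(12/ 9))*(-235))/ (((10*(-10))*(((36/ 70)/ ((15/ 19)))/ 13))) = 1646645/ 608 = 2708.30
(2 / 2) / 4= 0.25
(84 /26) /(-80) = -0.04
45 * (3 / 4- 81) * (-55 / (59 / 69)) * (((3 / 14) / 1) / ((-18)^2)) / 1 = 153.63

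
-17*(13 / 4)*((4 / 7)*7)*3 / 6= -221 / 2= -110.50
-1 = -1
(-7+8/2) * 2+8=2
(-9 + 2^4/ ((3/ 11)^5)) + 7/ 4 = 10300217/ 972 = 10596.93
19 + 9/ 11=218/ 11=19.82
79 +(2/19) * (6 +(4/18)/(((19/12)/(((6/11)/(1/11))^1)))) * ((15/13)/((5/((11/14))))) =199963/2527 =79.13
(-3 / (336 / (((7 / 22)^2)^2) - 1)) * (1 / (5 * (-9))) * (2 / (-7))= -0.00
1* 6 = 6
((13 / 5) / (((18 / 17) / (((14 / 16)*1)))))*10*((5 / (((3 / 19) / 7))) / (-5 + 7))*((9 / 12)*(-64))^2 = 16460080 / 3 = 5486693.33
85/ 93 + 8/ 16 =263/ 186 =1.41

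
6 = 6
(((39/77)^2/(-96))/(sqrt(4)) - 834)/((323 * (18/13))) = -457118727/245128576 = -1.86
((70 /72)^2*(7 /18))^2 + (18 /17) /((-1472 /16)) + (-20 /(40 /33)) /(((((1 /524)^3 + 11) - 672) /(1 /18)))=2529430065997834175929 /20236112777601961731072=0.12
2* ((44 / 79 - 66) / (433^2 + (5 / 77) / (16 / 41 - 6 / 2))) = -42595630 / 61016505807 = -0.00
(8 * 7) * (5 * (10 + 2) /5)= 672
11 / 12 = 0.92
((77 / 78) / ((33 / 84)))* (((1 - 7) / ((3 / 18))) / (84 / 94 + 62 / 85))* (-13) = 1174530 / 1621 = 724.57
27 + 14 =41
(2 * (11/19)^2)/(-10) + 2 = 3489/1805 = 1.93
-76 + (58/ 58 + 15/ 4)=-285/ 4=-71.25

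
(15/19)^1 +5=5.79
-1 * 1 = -1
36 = 36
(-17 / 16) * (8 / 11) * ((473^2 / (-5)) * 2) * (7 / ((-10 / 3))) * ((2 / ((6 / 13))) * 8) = -125857732 / 25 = -5034309.28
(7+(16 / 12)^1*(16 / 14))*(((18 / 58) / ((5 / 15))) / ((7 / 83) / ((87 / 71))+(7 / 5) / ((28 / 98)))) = 4011390 / 2511593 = 1.60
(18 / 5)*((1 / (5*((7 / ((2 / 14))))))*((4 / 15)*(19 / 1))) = 0.07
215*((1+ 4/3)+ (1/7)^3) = 516860/1029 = 502.29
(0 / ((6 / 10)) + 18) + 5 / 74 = 1337 / 74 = 18.07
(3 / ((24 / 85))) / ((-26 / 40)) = -425 / 26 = -16.35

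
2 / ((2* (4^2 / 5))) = 5 / 16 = 0.31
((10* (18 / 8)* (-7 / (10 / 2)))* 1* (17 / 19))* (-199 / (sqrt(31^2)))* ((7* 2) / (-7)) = -213129 / 589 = -361.85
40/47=0.85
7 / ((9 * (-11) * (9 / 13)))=-91 / 891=-0.10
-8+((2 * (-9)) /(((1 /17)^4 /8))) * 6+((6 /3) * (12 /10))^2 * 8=-1804052648 /25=-72162105.92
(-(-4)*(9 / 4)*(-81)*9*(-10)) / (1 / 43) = 2821230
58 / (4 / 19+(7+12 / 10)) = 6.90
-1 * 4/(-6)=2/3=0.67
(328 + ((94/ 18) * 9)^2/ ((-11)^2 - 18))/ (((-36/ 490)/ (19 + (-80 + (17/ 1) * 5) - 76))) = 229275410/ 927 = 247330.54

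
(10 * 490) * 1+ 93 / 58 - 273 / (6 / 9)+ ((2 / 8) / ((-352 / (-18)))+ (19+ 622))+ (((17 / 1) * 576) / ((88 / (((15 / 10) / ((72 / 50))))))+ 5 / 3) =29235853 / 5568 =5250.69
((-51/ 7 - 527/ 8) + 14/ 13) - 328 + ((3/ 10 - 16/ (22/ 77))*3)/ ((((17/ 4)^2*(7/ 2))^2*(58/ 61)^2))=-716130649024527/ 1789744782280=-400.13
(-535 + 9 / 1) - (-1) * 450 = -76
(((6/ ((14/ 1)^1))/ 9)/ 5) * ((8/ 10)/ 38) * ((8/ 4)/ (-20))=-0.00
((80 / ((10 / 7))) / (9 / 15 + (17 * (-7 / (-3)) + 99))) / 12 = 70 / 2089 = 0.03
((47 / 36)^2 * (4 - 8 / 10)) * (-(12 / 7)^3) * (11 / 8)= -194392 / 5145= -37.78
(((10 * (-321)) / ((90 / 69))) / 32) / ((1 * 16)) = -2461 / 512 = -4.81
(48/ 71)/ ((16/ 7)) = 0.30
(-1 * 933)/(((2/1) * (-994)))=933/1988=0.47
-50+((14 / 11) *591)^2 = 68453026 / 121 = 565727.49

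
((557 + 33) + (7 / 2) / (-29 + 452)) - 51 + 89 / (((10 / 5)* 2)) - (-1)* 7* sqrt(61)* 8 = 56* sqrt(61) + 949649 / 1692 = 998.63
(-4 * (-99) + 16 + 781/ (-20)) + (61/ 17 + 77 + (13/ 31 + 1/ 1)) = 4795253/ 10540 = 454.96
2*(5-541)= -1072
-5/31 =-0.16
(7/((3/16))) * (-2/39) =-224/117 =-1.91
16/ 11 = 1.45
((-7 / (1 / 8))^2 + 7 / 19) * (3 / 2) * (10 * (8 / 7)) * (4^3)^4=902049093524.21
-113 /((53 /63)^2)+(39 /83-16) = -40846052 /233147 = -175.19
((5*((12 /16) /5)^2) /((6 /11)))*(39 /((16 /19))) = 24453 /2560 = 9.55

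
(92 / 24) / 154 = 23 / 924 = 0.02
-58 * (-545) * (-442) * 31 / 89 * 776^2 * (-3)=782443804796160 / 89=8791503424675.96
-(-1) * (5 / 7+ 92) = 649 / 7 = 92.71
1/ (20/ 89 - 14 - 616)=-89/ 56050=-0.00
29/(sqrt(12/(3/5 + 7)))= 29 * sqrt(570)/30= 23.08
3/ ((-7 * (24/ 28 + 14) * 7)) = -0.00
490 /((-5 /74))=-7252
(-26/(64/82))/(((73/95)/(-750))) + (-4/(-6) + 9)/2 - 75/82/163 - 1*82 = 379789337557/11708616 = 32436.74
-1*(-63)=63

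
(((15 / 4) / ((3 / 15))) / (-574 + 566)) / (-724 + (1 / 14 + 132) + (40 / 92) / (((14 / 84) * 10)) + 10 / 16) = 12075 / 3045052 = 0.00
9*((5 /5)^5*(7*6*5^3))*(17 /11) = 803250 /11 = 73022.73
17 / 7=2.43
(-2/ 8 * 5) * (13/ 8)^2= -845/ 256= -3.30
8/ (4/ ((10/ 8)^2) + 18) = 100/ 257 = 0.39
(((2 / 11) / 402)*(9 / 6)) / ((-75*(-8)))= 1 / 884400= 0.00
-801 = -801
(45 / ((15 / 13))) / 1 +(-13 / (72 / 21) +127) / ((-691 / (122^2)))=-10841303 / 4146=-2614.88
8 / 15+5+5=158 / 15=10.53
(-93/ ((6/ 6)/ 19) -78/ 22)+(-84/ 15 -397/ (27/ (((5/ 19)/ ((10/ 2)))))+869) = -25616944/ 28215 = -907.92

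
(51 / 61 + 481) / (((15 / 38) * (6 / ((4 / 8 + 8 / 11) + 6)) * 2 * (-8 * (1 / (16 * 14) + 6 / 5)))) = -991312 / 12993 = -76.30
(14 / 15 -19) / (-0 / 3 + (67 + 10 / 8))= -1084 / 4095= -0.26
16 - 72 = -56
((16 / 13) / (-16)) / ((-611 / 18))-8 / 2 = -31754 / 7943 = -4.00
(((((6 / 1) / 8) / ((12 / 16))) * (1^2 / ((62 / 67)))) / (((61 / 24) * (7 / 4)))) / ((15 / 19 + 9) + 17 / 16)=977664 / 43668863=0.02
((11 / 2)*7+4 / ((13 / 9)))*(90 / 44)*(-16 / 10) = -19314 / 143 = -135.06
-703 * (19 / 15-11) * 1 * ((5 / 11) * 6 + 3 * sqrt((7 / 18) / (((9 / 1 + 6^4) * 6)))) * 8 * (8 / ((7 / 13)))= 42697408 * sqrt(3045) / 137025 + 170789632 / 77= 2235241.90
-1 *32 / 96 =-1 / 3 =-0.33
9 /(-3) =-3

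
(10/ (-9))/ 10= -1/ 9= -0.11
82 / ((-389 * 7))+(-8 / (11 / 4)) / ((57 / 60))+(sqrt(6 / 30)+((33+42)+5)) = sqrt(5) / 5+43768702 / 569107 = 77.35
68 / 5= 13.60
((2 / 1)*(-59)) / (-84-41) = 118 / 125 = 0.94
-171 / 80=-2.14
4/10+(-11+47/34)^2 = 536957/5780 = 92.90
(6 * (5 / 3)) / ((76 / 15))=75 / 38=1.97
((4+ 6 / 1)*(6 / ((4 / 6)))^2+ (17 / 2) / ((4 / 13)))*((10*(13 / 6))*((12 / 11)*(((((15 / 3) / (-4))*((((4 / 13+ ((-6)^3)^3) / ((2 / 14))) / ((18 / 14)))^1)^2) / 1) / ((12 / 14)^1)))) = -274578383469763053644425 / 3159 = -86919399642216857753.85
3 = 3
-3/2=-1.50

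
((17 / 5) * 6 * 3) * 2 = 122.40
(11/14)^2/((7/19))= 2299/1372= 1.68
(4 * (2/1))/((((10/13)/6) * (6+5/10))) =48/5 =9.60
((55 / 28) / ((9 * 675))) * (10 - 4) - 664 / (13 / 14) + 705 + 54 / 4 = 126229 / 36855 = 3.43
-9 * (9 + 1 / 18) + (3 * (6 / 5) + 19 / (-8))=-3211 / 40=-80.28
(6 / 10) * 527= 1581 / 5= 316.20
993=993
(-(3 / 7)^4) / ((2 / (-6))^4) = -6561 / 2401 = -2.73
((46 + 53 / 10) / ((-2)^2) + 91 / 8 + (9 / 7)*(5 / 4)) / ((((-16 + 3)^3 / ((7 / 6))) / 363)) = -437173 / 87880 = -4.97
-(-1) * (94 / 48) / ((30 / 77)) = 3619 / 720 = 5.03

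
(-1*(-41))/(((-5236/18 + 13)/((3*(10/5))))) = -54/61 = -0.89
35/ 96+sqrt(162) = 35/ 96+9 * sqrt(2) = 13.09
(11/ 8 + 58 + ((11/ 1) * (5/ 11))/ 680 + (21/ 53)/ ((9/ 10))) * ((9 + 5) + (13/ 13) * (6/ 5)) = 12289238/ 13515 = 909.30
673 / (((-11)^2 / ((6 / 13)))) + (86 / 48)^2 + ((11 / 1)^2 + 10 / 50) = 575236913 / 4530240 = 126.98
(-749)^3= -420189749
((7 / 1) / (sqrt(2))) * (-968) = -3388 * sqrt(2) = -4791.36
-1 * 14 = -14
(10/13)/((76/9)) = 45/494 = 0.09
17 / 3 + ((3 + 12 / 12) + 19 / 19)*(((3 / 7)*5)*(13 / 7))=3758 / 147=25.56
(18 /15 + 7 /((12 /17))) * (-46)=-15341 /30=-511.37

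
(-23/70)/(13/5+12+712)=-23/50862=-0.00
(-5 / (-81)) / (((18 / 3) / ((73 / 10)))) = 73 / 972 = 0.08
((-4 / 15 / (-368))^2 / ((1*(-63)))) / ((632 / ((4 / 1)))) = -1 / 18956397600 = -0.00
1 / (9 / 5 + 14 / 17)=85 / 223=0.38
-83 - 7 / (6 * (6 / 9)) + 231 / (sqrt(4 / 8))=-339 / 4 + 231 * sqrt(2)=241.93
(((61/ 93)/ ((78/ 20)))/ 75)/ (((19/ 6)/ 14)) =3416/ 344565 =0.01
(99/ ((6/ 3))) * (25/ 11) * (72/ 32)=2025/ 8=253.12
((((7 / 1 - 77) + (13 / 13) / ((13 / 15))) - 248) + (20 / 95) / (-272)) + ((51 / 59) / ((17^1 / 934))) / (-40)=-787901147 / 2477410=-318.03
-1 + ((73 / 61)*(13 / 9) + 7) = 4243 / 549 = 7.73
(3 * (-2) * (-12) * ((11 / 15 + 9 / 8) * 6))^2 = 16112196 / 25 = 644487.84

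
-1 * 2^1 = -2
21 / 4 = 5.25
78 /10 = 7.80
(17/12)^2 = 289/144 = 2.01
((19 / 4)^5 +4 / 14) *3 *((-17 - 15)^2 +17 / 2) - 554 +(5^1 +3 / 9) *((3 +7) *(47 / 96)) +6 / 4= 138061509665 / 18432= 7490316.28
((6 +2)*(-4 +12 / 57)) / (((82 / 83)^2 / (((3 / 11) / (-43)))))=2976048 / 15107147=0.20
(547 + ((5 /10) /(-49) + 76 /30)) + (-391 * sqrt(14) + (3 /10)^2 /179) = 1445961533 /2631300 - 391 * sqrt(14) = -913.46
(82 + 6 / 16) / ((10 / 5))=659 / 16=41.19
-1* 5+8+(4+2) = 9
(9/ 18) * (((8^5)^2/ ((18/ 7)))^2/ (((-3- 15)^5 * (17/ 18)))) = -441352763482308608/ 9034497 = -48851946431.81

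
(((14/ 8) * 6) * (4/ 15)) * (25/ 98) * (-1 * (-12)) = 60/ 7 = 8.57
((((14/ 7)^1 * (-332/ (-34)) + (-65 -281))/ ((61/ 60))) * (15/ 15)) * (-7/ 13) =2331000/ 13481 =172.91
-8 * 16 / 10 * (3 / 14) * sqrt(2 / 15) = -32 * sqrt(30) / 175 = -1.00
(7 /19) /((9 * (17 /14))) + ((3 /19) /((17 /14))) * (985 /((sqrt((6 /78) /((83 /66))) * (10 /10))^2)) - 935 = 37059928 /31977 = 1158.96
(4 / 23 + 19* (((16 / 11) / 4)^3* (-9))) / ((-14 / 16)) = 9.20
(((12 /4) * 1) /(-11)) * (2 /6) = -1 /11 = -0.09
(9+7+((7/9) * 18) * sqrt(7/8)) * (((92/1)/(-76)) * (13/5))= -4784/95 -2093 * sqrt(14)/190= -91.58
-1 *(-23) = 23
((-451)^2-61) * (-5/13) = -1016700/13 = -78207.69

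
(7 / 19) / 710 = 7 / 13490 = 0.00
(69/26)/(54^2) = 23/25272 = 0.00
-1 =-1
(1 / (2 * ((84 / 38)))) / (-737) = -19 / 61908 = -0.00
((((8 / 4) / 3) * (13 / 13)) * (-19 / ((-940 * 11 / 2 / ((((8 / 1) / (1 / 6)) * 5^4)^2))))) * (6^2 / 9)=4560000000 / 517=8820116.05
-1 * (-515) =515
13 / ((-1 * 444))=-13 / 444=-0.03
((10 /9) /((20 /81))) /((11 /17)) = 153 /22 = 6.95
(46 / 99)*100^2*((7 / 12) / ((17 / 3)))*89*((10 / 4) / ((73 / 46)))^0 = 71645000 / 1683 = 42569.82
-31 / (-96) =0.32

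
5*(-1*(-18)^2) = -1620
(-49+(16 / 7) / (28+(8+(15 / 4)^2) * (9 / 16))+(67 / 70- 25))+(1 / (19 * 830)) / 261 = -2175414645851 / 29805796755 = -72.99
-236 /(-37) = 6.38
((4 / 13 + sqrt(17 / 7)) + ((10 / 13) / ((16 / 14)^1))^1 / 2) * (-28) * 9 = -555.06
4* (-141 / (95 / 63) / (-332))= 8883 / 7885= 1.13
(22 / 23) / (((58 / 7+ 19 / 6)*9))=308 / 33189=0.01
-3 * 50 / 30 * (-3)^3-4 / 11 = 1481 / 11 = 134.64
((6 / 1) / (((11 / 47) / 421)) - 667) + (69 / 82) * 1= 9134329 / 902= 10126.75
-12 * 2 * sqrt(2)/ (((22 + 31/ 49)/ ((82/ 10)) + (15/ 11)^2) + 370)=-486178 * sqrt(2)/ 7588825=-0.09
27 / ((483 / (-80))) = -720 / 161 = -4.47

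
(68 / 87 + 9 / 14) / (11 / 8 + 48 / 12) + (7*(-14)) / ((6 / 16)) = -6836596 / 26187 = -261.07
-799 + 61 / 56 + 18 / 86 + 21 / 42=-1919661 / 2408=-797.20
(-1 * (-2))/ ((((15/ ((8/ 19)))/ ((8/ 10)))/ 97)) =6208/ 1425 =4.36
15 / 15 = 1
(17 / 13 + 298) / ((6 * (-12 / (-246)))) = 53177 / 52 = 1022.63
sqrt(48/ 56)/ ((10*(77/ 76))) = 38*sqrt(42)/ 2695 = 0.09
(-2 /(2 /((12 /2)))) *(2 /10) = -6 /5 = -1.20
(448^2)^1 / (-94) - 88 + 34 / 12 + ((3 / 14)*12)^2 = -30588953 / 13818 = -2213.70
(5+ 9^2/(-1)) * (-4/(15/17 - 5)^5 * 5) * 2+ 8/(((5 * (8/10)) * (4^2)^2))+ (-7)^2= 62440852151/1344560000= 46.44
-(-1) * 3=3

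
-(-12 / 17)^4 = -20736 / 83521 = -0.25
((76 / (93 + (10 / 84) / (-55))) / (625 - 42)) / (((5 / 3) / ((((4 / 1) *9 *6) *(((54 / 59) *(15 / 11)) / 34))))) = 167541696 / 25123740785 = 0.01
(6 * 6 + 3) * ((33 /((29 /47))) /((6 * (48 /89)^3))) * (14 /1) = 33166676543 /1069056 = 31024.26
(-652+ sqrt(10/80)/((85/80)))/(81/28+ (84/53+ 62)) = -9.80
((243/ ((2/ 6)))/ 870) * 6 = 5.03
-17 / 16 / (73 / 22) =-0.32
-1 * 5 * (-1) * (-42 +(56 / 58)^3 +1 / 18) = -90092795 / 439002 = -205.22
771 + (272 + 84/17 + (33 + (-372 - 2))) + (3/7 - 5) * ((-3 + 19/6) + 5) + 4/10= 1220444/1785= 683.72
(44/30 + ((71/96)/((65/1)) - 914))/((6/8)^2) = -5694137/3510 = -1622.26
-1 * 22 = -22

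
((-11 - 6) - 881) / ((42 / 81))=-12123 / 7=-1731.86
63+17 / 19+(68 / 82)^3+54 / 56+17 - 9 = 2692356609 / 36665972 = 73.43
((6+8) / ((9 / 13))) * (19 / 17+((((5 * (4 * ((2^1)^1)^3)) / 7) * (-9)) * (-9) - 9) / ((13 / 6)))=2634446 / 153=17218.60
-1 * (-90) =90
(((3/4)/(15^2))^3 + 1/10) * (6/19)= 0.03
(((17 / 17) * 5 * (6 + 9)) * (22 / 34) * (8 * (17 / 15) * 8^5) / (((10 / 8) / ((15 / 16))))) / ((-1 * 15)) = -720896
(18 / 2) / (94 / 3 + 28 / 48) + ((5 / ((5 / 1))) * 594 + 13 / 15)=3419129 / 5745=595.15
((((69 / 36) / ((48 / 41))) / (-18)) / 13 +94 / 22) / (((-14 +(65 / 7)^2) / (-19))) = -5888086225 / 5247006336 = -1.12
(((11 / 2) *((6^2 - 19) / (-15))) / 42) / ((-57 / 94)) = 8789 / 35910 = 0.24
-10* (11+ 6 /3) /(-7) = 130 /7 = 18.57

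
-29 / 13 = -2.23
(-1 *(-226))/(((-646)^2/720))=40680/104329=0.39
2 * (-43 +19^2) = 636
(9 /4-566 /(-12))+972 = 1021.42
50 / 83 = 0.60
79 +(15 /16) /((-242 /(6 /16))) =2447059 /30976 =79.00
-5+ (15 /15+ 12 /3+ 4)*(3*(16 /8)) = 49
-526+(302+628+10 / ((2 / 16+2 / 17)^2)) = 624916 / 1089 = 573.84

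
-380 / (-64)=95 / 16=5.94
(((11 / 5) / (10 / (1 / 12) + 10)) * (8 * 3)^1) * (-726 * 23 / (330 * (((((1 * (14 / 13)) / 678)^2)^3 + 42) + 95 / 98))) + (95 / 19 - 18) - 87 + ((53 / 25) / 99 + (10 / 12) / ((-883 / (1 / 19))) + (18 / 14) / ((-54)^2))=-100.46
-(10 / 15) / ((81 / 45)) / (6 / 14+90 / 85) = -1190 / 4779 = -0.25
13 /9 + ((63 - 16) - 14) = 310 /9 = 34.44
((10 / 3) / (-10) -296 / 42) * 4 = -620 / 21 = -29.52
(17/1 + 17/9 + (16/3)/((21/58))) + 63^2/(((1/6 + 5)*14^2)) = 48875/1302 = 37.54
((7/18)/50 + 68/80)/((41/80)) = 3088/1845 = 1.67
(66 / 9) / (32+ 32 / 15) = 0.21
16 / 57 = 0.28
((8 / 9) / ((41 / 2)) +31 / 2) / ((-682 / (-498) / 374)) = 16185581 / 3813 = 4244.84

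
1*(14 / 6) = 2.33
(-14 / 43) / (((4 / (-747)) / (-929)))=-4857741 / 86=-56485.36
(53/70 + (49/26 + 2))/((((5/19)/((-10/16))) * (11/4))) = -1824/455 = -4.01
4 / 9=0.44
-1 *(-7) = 7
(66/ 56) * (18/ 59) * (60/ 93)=2970/ 12803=0.23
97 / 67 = 1.45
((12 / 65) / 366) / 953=2 / 3778645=0.00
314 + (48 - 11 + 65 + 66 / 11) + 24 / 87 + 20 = 12826 / 29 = 442.28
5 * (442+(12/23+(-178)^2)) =160632.61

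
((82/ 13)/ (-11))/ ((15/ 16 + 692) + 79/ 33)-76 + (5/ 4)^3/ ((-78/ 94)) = -71801714797/ 916368960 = -78.35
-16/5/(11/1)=-16/55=-0.29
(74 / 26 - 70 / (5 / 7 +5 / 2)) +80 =7145 / 117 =61.07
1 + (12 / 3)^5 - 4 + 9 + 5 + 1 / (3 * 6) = 18631 / 18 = 1035.06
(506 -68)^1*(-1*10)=-4380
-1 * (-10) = 10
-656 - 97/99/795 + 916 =20463203/78705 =260.00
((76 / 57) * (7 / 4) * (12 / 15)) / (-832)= -7 / 3120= -0.00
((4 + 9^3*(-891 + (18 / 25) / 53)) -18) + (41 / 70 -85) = -12050590327 / 18550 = -649627.51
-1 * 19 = -19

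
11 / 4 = 2.75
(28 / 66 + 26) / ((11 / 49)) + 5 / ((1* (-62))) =2647321 / 22506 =117.63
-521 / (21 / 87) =-2158.43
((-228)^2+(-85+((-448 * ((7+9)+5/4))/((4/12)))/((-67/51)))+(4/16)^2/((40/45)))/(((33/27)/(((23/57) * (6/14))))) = 123461336853/12546688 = 9840.15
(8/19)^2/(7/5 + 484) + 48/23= 42062416/20151381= 2.09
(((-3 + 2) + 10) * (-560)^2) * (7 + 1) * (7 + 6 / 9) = 173107200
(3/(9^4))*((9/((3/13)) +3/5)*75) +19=1649/81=20.36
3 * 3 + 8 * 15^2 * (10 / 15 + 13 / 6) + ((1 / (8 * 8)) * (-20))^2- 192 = 1258777 / 256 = 4917.10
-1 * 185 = -185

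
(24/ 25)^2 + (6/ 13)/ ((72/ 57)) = 41827/ 32500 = 1.29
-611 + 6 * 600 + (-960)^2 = 924589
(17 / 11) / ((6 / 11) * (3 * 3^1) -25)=-1 / 13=-0.08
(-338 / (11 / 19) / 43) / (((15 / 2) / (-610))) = 1104.28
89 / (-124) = -89 / 124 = -0.72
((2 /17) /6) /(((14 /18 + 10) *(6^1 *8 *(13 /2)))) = 1 /171496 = 0.00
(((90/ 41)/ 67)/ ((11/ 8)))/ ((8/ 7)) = 630/ 30217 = 0.02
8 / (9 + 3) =2 / 3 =0.67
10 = 10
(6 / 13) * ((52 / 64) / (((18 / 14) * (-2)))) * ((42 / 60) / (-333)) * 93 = 1519 / 53280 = 0.03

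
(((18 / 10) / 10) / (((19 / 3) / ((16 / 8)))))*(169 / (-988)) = -351 / 36100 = -0.01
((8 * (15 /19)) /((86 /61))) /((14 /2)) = 3660 /5719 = 0.64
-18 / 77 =-0.23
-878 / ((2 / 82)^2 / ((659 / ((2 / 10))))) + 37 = -4863149773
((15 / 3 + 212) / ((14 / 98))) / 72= 1519 / 72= 21.10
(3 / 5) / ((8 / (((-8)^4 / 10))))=768 / 25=30.72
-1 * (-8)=8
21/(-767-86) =-21/853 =-0.02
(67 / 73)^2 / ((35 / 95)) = 85291 / 37303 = 2.29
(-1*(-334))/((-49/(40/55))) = -2672/539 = -4.96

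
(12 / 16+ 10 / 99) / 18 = 337 / 7128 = 0.05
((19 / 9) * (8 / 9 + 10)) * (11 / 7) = 2926 / 81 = 36.12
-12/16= -3/4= -0.75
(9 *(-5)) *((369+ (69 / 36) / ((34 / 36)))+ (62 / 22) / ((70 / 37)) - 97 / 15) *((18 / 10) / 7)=-194060826 / 45815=-4235.75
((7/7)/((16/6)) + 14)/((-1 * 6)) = -115/48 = -2.40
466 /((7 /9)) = 599.14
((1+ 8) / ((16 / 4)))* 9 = 81 / 4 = 20.25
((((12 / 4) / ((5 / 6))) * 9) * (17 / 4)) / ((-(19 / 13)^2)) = -232713 / 3610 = -64.46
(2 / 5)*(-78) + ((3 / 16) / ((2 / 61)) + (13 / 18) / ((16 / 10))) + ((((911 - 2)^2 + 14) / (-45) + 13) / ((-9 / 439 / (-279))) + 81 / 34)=-6112976094571 / 24480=-249713075.76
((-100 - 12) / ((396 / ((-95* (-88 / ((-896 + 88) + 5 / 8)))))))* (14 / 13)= 2383360 / 755703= 3.15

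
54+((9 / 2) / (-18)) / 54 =54.00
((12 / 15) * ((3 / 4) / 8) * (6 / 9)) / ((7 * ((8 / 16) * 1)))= 1 / 70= 0.01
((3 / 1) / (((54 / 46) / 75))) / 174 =575 / 522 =1.10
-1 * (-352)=352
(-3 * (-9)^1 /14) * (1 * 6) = 81 /7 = 11.57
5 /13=0.38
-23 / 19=-1.21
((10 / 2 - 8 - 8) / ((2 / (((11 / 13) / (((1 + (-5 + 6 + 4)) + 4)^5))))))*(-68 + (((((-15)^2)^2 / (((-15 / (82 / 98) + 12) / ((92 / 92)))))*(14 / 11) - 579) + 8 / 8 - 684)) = 55363 / 97500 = 0.57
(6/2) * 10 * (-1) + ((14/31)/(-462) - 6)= -36829/1023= -36.00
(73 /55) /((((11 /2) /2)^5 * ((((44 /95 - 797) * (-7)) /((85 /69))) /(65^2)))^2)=17819325361111040000000 /381129657634331438677768539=0.00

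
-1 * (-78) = 78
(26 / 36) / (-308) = -13 / 5544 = -0.00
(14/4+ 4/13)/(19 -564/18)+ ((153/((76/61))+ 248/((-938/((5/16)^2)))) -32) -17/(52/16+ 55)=5763675378883/63915680192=90.18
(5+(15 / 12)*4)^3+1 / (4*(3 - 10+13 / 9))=199991 / 200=999.96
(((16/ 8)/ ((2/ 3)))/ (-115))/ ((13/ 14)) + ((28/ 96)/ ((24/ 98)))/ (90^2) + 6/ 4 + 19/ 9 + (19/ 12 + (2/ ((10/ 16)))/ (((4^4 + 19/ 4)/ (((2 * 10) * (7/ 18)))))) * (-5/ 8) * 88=-9223659007487/ 103928572800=-88.75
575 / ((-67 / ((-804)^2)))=-5547600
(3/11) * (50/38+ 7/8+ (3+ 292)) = 135519/1672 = 81.05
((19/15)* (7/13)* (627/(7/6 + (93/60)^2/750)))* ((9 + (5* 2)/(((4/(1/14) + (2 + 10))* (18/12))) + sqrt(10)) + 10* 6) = 555940000* sqrt(10)/1520831 + 1959132560000/77562381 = 26414.77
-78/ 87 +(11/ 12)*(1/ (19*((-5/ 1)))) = -29959/ 33060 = -0.91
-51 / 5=-10.20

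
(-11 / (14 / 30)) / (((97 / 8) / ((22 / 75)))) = -1936 / 3395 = -0.57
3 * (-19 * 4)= -228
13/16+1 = 29/16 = 1.81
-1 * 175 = -175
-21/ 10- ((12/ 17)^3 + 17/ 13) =-2401099/ 638690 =-3.76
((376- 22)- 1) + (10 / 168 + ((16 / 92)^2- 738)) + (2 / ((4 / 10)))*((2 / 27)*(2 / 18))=-1385265431 / 3599316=-384.87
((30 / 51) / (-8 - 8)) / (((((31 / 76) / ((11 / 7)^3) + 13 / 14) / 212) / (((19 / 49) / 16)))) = -0.18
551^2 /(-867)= -303601 /867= -350.17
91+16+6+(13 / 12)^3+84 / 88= 2190215 / 19008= 115.23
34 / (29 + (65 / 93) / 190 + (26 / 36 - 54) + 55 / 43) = -3875031 / 2620778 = -1.48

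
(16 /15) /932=4 /3495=0.00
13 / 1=13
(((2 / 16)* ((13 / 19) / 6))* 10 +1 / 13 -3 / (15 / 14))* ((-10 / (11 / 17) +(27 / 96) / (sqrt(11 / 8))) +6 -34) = 18280393 / 163020 -229461* sqrt(22) / 1738880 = 111.52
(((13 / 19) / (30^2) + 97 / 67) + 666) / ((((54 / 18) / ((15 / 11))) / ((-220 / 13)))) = -764695771 / 148941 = -5134.22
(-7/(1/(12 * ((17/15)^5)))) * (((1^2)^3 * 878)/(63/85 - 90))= 593397996296/384091875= 1544.94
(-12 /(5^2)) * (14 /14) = -12 /25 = -0.48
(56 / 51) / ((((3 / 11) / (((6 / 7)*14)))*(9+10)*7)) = 352 / 969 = 0.36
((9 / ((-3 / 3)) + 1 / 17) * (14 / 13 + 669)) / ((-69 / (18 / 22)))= 3972216 / 55913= 71.04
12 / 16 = 3 / 4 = 0.75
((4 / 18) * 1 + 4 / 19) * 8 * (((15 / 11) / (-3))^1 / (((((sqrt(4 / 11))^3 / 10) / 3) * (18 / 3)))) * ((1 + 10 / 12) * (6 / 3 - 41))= 132275 * sqrt(11) / 171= 2565.54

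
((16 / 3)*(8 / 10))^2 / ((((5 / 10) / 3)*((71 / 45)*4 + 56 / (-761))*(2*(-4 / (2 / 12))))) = -97408 / 267005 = -0.36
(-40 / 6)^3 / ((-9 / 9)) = 8000 / 27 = 296.30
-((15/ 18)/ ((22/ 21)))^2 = -1225/ 1936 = -0.63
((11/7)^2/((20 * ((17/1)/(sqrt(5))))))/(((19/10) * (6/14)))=121 * sqrt(5)/13566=0.02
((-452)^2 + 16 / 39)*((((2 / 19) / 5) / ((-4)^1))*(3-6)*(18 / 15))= 23903616 / 6175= 3871.03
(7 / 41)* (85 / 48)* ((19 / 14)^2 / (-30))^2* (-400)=-11077285 / 24300864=-0.46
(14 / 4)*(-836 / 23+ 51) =2359 / 46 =51.28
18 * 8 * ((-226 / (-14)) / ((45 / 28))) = 1446.40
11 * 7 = 77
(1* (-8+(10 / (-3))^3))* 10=-12160 / 27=-450.37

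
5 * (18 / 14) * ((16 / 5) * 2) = 288 / 7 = 41.14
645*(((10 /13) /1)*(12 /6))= 12900 /13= 992.31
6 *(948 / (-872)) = -711 / 109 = -6.52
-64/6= -32/3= -10.67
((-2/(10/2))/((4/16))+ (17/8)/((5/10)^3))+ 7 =112/5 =22.40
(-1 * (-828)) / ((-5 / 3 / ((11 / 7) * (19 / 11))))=-47196 / 35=-1348.46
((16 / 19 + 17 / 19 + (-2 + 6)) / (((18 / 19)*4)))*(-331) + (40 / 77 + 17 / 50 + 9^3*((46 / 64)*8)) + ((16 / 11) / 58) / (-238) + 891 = 4582.51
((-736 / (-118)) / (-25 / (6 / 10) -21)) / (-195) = 92 / 180245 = 0.00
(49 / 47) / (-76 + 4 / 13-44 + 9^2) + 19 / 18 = 1.03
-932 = -932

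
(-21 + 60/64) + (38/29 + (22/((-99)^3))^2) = -67700981650525/3610304043984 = -18.75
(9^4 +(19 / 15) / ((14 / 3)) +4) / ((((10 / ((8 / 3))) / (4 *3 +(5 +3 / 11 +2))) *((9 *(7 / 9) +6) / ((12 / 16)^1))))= 4428574 / 2275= 1946.63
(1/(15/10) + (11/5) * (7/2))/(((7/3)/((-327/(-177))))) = 27359/4130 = 6.62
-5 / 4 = -1.25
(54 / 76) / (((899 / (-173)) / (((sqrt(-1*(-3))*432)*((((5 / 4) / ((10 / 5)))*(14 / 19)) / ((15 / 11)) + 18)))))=-351530118*sqrt(3) / 324539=-1876.10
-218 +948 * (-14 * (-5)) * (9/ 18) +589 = 33551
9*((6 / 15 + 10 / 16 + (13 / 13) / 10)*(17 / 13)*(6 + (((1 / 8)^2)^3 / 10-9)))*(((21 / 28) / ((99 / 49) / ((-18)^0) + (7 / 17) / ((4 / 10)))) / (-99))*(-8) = -3006898776693 / 3809387479040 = -0.79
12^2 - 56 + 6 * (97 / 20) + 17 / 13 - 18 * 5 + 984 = 131613 / 130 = 1012.41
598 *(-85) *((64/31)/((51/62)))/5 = -76544/3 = -25514.67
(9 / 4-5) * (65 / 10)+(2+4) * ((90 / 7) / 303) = -99661 / 5656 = -17.62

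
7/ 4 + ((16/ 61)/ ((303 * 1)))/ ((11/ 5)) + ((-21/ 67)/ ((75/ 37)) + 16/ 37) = 102223853909/ 50401292700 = 2.03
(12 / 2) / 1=6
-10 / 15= -2 / 3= -0.67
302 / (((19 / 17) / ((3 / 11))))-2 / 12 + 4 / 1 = 97219 / 1254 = 77.53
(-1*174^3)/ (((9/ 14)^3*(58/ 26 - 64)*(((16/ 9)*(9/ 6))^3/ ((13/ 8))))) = 1413757163/ 51392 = 27509.28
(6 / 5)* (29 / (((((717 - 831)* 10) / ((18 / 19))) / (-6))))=1566 / 9025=0.17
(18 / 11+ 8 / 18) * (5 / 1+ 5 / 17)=11.02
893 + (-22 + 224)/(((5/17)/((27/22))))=95474/55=1735.89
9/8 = 1.12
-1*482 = -482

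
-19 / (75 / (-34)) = 646 / 75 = 8.61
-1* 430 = -430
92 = 92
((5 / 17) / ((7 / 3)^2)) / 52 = 45 / 43316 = 0.00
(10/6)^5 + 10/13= 43055/3159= 13.63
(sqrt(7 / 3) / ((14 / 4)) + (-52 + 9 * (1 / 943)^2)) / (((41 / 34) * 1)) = -1572191926 / 36459209 + 68 * sqrt(21) / 861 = -42.76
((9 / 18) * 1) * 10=5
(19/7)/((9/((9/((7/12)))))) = 228/49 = 4.65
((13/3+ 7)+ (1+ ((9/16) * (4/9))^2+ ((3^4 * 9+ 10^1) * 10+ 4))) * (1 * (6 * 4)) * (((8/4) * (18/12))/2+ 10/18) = 13153759/36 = 365382.19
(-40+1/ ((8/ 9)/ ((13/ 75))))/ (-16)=7961/ 3200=2.49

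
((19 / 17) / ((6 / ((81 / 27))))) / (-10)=-19 / 340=-0.06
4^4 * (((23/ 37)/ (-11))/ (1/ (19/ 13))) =-111872/ 5291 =-21.14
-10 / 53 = -0.19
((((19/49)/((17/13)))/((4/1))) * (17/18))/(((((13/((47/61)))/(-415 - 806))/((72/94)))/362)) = -4199019/2989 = -1404.82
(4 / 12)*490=490 / 3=163.33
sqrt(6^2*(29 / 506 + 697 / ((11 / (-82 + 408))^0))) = 3*sqrt(178471766) / 253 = 158.41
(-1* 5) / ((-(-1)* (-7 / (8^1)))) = 40 / 7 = 5.71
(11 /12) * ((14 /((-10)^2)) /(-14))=-11 /1200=-0.01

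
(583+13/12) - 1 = 6997/12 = 583.08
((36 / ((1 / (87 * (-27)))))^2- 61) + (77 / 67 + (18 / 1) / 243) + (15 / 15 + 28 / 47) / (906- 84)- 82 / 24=333186974214918221 / 46592604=7151070032.81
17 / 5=3.40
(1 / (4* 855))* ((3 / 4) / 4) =1 / 18240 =0.00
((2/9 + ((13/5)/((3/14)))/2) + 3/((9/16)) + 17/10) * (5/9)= 7.40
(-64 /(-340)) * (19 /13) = 304 /1105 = 0.28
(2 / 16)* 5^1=5 / 8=0.62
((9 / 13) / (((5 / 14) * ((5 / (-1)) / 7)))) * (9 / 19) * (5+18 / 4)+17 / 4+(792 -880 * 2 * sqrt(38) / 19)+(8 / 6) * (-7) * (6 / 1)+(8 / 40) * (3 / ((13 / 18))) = 947529 / 1300 -1760 * sqrt(38) / 19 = 157.85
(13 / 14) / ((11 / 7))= 13 / 22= 0.59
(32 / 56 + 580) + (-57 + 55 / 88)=29355 / 56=524.20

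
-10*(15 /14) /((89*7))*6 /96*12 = -225 /17444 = -0.01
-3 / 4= -0.75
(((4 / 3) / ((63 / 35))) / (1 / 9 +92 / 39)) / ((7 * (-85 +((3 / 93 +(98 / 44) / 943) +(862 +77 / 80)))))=6688510400 / 121465008671139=0.00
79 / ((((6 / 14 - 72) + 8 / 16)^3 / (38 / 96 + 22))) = -1165171 / 236417970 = -0.00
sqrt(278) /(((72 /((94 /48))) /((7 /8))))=329*sqrt(278) /13824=0.40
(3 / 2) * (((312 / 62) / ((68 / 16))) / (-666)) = -52 / 19499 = -0.00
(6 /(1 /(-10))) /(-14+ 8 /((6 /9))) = 30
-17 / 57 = -0.30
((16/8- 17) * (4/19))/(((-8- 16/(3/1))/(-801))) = -7209/38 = -189.71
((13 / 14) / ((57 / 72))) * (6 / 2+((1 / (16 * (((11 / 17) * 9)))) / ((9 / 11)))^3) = 3.52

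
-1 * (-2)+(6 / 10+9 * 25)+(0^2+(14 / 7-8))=1108 / 5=221.60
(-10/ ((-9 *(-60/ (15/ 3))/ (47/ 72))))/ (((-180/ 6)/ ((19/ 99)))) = 893/ 2309472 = 0.00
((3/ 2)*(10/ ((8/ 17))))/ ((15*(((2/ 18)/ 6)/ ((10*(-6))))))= -6885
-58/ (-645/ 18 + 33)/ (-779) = -348/ 13243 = -0.03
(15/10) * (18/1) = 27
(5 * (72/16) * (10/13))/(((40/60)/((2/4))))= 675/52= 12.98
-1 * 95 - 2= -97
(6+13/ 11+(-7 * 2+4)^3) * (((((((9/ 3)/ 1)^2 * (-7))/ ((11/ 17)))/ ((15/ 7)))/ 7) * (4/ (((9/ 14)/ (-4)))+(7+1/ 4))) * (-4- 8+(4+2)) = 165049073/ 242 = 682020.96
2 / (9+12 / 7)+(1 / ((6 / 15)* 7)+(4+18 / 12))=3173 / 525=6.04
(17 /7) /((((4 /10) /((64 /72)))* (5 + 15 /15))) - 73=-13627 /189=-72.10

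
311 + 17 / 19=5926 / 19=311.89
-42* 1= -42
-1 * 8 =-8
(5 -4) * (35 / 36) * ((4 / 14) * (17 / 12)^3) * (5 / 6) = 122825 / 186624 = 0.66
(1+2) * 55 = 165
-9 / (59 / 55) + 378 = 21807 / 59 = 369.61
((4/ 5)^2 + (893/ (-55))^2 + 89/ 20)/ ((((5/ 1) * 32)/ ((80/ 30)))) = 216759/ 48400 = 4.48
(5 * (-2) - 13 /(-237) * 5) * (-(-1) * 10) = -23050 /237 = -97.26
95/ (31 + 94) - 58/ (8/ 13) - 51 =-144.49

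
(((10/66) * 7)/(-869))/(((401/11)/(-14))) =490/1045407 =0.00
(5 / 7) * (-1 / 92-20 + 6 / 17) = -153725 / 10948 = -14.04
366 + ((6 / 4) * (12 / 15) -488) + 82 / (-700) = -42321 / 350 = -120.92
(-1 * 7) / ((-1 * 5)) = 7 / 5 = 1.40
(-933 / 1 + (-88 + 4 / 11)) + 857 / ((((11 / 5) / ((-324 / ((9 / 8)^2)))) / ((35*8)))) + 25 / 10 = -614319999 / 22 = -27923636.32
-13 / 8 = -1.62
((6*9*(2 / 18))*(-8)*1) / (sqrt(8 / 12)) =-24*sqrt(6) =-58.79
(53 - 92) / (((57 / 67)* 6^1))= -7.64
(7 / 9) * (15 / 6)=35 / 18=1.94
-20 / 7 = -2.86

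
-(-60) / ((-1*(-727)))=60 / 727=0.08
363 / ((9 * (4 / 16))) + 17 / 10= 4891 / 30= 163.03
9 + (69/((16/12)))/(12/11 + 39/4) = 730/53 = 13.77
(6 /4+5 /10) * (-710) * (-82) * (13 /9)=168191.11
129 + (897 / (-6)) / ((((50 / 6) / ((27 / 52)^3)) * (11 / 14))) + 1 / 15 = 1123167013 / 8923200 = 125.87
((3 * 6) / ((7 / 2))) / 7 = 36 / 49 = 0.73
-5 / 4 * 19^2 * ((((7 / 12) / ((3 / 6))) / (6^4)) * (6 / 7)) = -0.35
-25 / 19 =-1.32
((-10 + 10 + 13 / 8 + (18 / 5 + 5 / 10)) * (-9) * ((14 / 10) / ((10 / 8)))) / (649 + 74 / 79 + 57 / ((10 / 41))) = -0.07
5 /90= 1 /18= 0.06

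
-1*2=-2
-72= -72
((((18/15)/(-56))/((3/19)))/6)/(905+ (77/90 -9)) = -57/2260076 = -0.00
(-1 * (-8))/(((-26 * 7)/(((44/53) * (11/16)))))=-121/4823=-0.03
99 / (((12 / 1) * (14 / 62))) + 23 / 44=5707 / 154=37.06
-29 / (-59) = 29 / 59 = 0.49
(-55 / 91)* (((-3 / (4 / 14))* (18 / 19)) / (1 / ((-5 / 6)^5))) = -171875 / 71136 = -2.42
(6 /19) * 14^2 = 1176 /19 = 61.89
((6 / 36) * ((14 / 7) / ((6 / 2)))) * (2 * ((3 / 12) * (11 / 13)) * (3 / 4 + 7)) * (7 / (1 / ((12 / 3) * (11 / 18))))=26257 / 4212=6.23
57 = 57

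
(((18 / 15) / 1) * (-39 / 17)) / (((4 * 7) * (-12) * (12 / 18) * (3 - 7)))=-117 / 38080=-0.00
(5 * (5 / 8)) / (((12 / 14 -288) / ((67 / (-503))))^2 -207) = 1225 / 1821583656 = 0.00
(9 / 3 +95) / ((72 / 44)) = 539 / 9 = 59.89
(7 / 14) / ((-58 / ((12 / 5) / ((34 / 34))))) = -3 / 145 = -0.02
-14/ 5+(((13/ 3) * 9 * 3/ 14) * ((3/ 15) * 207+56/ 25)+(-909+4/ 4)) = -191133/ 350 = -546.09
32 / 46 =16 / 23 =0.70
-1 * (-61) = 61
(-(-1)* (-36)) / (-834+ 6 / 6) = 36 / 833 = 0.04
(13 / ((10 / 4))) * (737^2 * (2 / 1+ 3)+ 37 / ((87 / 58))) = 211837834 / 15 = 14122522.27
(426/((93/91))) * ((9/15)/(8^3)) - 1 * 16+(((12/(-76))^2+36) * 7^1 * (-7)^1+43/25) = -127417189557/71622400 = -1779.01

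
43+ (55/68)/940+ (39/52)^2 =278457/6392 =43.56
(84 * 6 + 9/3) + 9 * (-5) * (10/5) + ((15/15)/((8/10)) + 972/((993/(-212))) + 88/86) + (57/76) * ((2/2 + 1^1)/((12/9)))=24239555/113864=212.88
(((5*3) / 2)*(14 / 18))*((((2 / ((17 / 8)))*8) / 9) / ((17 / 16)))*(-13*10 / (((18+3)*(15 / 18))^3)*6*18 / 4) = -212992 / 70805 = -3.01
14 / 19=0.74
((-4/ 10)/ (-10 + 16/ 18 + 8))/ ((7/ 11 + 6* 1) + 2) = 99/ 2375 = 0.04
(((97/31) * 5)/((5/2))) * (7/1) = 1358/31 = 43.81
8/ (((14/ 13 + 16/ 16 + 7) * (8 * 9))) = 13/ 1062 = 0.01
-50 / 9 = -5.56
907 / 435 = 2.09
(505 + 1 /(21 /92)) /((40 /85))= 181849 /168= 1082.43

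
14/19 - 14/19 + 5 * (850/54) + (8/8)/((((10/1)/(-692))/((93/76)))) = -5.98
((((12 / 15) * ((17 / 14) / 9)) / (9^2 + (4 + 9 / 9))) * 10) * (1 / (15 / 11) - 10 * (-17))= 87074 / 40635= 2.14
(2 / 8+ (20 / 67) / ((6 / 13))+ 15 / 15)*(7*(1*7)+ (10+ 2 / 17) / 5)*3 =1322785 / 4556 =290.34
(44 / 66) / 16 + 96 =2305 / 24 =96.04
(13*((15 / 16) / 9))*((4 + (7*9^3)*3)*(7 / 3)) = 6967415 / 144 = 48384.83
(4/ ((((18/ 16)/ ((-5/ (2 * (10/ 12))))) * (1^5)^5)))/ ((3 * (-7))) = 32/ 63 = 0.51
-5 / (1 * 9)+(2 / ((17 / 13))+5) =914 / 153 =5.97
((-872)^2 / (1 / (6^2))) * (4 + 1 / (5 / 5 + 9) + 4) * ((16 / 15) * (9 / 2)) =26607356928 / 25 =1064294277.12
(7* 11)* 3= 231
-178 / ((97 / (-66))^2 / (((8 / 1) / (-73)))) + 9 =18.03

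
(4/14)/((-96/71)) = -71/336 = -0.21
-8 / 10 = -4 / 5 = -0.80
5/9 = 0.56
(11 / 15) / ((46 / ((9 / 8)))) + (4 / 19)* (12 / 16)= 6147 / 34960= 0.18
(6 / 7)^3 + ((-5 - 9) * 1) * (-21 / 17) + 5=133669 / 5831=22.92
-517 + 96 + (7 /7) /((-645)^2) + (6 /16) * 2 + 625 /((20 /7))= -167658073 /832050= -201.50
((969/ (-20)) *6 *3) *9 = -78489/ 10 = -7848.90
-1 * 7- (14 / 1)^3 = -2751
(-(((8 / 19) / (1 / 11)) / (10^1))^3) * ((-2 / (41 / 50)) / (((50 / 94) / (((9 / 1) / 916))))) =36032832 / 8049893875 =0.00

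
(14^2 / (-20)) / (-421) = 49 / 2105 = 0.02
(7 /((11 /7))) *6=294 /11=26.73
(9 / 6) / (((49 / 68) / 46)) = 95.76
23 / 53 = 0.43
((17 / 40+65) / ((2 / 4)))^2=6848689 / 400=17121.72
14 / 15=0.93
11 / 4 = 2.75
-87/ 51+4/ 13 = -1.40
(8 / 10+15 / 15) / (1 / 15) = 27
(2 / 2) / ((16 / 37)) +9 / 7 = 403 / 112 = 3.60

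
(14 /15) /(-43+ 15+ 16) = -0.08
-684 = -684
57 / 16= 3.56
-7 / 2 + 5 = 3 / 2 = 1.50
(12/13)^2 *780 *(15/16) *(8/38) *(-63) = -2041200/247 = -8263.97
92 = 92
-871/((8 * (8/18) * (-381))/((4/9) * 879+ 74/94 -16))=46109869/191008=241.40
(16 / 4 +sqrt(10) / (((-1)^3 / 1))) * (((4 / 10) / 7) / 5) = 8 / 175 - 2 * sqrt(10) / 175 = 0.01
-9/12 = -3/4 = -0.75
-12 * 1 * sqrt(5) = -12 * sqrt(5) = -26.83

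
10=10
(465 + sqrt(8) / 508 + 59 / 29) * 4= 2 * sqrt(2) / 127 + 54176 / 29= 1868.16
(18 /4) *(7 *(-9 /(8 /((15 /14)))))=-1215 /32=-37.97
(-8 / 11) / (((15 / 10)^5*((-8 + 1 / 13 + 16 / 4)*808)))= 0.00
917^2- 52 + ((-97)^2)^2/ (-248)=119998295/ 248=483864.09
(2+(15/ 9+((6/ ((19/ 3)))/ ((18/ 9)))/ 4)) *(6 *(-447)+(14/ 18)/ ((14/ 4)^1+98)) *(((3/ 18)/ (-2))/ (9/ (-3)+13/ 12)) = -151025000/ 342171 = -441.37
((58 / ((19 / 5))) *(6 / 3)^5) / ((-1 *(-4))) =2320 / 19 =122.11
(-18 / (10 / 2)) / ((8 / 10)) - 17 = -43 / 2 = -21.50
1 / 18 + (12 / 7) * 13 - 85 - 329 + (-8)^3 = -113861 / 126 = -903.66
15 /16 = 0.94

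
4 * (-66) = -264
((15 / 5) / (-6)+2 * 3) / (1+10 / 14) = 77 / 24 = 3.21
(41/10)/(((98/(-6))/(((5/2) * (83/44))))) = -10209/8624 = -1.18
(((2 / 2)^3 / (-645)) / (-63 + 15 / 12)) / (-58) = -0.00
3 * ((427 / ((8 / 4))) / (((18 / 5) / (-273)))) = -48571.25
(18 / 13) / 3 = 6 / 13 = 0.46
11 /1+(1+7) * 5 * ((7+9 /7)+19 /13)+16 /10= 183133 /455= 402.49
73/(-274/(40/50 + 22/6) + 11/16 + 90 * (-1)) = -78256/161503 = -0.48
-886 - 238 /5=-4668 /5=-933.60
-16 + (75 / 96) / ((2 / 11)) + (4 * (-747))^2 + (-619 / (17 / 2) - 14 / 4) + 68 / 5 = 48568698479 / 5440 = 8928069.57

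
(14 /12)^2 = 49 /36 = 1.36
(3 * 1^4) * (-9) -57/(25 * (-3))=-656/25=-26.24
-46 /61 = -0.75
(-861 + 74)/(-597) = 787/597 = 1.32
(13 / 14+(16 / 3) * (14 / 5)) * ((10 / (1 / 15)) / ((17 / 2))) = 33310 / 119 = 279.92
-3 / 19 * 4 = -12 / 19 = -0.63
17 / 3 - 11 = -16 / 3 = -5.33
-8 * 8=-64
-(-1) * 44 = 44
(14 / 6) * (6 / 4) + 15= 37 / 2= 18.50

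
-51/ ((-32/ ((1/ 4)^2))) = 51/ 512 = 0.10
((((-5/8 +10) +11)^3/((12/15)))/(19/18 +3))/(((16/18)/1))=1753952535/598016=2932.95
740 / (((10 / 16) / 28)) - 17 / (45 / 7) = 1491721 / 45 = 33149.36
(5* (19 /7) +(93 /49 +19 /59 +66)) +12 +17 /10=2760657 /28910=95.49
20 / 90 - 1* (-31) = 281 / 9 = 31.22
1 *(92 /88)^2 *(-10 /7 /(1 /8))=-10580 /847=-12.49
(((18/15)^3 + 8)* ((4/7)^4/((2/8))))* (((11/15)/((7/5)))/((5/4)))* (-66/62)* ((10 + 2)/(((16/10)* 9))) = -301334528/195381375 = -1.54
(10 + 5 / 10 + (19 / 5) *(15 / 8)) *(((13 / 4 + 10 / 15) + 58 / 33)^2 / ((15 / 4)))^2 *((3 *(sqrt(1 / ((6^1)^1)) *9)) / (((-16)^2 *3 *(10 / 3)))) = 5.59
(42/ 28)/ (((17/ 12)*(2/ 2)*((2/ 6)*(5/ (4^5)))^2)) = 169869312/ 425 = 399692.50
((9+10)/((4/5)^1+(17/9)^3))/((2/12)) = 415530/27481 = 15.12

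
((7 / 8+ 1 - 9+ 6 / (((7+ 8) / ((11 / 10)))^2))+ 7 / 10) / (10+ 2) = -95891 / 180000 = -0.53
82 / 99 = 0.83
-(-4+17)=-13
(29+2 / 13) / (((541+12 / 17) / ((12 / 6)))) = 12886 / 119717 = 0.11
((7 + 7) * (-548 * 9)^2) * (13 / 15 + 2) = 4881141216 / 5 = 976228243.20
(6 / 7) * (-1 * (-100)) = 600 / 7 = 85.71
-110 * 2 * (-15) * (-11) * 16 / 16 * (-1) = 36300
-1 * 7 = -7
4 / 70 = 2 / 35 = 0.06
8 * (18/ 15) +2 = 58/ 5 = 11.60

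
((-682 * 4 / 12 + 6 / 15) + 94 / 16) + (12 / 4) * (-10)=-30127 / 120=-251.06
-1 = -1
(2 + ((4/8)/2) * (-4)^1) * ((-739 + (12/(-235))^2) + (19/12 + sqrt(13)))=-488684297/662700 + sqrt(13)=-733.81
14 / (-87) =-14 / 87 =-0.16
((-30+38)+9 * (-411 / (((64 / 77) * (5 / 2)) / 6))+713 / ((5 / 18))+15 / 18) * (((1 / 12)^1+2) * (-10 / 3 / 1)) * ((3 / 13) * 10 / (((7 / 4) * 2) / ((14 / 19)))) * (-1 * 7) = -130930625 / 684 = -191419.04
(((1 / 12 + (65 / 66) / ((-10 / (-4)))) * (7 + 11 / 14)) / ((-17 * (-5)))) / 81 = 109 / 201960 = 0.00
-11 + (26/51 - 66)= -3901/51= -76.49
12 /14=6 /7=0.86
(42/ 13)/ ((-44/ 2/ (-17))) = 357/ 143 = 2.50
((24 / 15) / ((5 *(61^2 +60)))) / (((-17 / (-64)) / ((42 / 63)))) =1024 / 4820775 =0.00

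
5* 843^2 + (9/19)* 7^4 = 67533264/19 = 3554382.32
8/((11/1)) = 8/11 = 0.73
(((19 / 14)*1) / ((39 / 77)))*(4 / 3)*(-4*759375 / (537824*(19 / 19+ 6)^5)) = -17634375 / 14688712948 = -0.00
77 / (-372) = -77 / 372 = -0.21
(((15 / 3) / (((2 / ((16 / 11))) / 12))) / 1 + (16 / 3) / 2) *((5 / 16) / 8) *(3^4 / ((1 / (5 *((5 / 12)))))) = 214875 / 704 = 305.22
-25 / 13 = -1.92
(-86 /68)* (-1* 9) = 387 /34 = 11.38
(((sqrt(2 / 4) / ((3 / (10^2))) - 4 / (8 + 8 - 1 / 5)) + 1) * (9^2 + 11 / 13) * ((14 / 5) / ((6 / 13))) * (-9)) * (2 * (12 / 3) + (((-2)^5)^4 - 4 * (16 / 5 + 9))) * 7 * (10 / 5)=-1093328623744 * sqrt(2) - 96759583201344 / 1975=-1595192361855.47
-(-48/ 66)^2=-64/ 121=-0.53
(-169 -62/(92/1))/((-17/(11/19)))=85855/14858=5.78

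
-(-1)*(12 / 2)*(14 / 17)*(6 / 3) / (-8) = -21 / 17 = -1.24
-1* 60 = -60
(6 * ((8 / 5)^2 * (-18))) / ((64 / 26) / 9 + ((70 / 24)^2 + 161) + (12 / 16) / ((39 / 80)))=-4313088 / 2672575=-1.61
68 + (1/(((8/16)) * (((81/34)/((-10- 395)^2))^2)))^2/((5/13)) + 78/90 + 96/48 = 3505422555024975001063/15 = 233694837001665000070.87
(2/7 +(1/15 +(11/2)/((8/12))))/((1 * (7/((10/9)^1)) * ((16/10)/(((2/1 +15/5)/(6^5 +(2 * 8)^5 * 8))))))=0.00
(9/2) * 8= 36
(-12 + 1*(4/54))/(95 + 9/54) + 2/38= -7097/97641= -0.07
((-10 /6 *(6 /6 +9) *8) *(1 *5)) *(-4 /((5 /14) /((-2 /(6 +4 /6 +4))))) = -1400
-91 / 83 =-1.10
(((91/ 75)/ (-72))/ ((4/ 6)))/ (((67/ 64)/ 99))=-4004/ 1675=-2.39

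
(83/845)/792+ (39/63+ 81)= 382359701/4684680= 81.62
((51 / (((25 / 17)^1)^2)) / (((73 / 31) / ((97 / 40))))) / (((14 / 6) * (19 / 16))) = 265921038 / 30340625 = 8.76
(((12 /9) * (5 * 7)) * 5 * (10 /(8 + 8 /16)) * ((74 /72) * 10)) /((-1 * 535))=-259000 /49113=-5.27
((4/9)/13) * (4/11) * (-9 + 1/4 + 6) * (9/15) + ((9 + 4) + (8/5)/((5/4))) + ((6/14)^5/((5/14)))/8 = 133571797/9363900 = 14.26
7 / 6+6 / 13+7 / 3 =103 / 26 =3.96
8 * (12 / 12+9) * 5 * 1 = 400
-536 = -536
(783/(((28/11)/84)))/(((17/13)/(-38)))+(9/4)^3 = -816913431/1088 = -750839.55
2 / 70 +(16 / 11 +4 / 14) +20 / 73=57413 / 28105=2.04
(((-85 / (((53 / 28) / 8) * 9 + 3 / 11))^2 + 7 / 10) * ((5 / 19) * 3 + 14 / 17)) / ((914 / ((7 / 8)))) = 1.93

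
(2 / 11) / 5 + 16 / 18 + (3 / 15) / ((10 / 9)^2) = 53819 / 49500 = 1.09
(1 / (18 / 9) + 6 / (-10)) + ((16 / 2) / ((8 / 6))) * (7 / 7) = 59 / 10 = 5.90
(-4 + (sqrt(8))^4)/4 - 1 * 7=8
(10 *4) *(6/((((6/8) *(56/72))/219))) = 630720/7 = 90102.86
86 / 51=1.69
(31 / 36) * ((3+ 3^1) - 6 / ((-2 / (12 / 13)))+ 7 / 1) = 13.58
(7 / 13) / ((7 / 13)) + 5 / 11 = 16 / 11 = 1.45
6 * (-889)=-5334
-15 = -15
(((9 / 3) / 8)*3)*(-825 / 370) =-1485 / 592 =-2.51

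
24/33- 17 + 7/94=-16749/1034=-16.20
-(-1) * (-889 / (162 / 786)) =-116459 / 27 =-4313.30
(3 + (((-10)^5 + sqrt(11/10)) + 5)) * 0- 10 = -10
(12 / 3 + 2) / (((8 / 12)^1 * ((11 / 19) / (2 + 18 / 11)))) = 6840 / 121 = 56.53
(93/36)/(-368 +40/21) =-7/992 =-0.01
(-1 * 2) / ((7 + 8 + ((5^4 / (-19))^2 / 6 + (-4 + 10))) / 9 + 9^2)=-38988 / 2015125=-0.02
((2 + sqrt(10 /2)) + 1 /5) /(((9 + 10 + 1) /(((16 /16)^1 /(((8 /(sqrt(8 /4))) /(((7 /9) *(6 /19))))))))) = 77 *sqrt(2) /22800 + 7 *sqrt(10) /4560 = 0.01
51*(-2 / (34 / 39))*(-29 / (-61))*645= -2188485 / 61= -35876.80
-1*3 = -3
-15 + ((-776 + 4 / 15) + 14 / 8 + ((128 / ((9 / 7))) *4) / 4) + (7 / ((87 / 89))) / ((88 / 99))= -7113521 / 10440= -681.37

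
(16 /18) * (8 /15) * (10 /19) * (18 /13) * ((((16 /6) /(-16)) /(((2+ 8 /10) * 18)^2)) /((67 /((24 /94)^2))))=-3200 /145093705029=-0.00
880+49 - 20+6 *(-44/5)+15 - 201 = 3351/5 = 670.20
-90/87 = -30/29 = -1.03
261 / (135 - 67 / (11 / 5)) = 2871 / 1150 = 2.50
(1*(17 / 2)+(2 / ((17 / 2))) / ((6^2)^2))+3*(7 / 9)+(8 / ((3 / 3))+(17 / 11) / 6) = 1156691 / 60588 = 19.09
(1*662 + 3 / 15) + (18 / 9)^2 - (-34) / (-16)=26563 / 40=664.08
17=17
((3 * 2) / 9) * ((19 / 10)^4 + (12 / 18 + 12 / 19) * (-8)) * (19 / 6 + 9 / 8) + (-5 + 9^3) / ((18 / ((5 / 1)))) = 4282154591 / 20520000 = 208.68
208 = 208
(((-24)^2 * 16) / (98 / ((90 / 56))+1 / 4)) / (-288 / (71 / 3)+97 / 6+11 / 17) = 12013608960 / 370713377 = 32.41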